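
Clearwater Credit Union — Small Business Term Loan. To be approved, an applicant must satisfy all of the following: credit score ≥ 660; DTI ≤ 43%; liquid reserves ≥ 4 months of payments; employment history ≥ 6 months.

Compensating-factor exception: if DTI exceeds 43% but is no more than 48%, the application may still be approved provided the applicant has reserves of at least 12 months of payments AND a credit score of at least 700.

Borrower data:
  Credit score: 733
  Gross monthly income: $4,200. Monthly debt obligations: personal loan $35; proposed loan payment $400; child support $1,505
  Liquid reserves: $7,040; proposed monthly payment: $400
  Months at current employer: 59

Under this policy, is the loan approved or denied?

Approved

Credit score 733 ≥ 660 (meets base)
Total debts = (35 + 400 + 1,505) = 1,940. DTI: 1,940 ÷ 4,200 = 46.2%, over the 43% base limit.
Reserves: 7,040 ÷ 400 = 17.6 months (meets 4-month minimum)
Employment 59 ≥ 6 months
DTI 46.2% is within the 43%–48% exception band; checking compensating factors.
Reserves 17.6 ≥ 12 months; credit score 733 ≥ 700.
Both compensating conditions met → exception applies.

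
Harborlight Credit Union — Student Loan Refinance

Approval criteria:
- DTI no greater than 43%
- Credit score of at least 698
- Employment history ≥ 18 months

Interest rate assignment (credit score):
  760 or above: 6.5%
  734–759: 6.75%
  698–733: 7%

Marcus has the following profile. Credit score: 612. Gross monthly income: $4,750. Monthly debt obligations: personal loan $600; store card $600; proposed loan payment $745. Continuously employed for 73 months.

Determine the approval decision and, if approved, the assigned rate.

Credit score 612 < 698 (below minimum)
Total monthly debts = (600 + 600 + 745) = 1,945. DTI: 1,945 ÷ 4,750 = 40.9%, within the 43% cap
Employment 73 ≥ 18 months
Not all requirements met → denied.

Denied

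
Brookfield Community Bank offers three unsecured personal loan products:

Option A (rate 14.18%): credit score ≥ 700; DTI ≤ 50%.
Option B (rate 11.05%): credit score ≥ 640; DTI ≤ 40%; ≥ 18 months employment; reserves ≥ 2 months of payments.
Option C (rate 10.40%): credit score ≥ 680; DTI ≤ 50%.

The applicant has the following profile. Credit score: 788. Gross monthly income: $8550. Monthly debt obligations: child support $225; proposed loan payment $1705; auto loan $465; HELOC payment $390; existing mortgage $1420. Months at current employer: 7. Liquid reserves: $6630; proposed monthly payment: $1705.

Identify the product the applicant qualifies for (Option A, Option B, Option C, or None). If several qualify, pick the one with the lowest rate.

Option C

Total debts = (225 + 1,705 + 465 + 390 + 1,420) = 4,205; DTI = 4,205/8,550 = 49.2%.
Reserves = 6,630/1,705 = 3.9 months.
Option A: score 788 ≥ 700; DTI 49.2% ≤ 50% → qualifies.
Option B: score 788 ≥ 640; DTI 49.2% > 40%; employment 7 < 18 mo; reserves 3.9 ≥ 2 mo → does not qualify.
Option C: score 788 ≥ 680; DTI 49.2% ≤ 50% → qualifies.
Qualifying: Option A, Option C. Lowest rate is 10.40% → Option C.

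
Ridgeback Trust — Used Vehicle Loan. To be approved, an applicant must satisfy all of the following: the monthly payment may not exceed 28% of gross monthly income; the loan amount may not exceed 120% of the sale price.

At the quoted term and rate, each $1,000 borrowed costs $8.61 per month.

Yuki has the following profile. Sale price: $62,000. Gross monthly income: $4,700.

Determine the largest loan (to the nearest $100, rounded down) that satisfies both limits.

Payment cap: 28% × $4,700 = $1,316/month.
At $8.61 per $1,000, that supports 1,316/8.61 × 1,000 ≈ $152,845 → $152,800.
LTV cap: 120% × $62,000 = $74,400 → $74,400.
Binding constraint: loan-to-value.

$74,400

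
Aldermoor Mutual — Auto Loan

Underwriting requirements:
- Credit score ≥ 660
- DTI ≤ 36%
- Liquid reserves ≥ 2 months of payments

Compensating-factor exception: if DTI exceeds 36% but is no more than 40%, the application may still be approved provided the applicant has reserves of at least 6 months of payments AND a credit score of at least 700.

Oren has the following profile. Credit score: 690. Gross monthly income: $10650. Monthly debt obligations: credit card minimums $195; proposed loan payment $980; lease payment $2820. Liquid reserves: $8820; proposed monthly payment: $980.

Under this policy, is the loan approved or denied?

Credit score 690 ≥ 660 (meets base)
Total debts = (195 + 980 + 2,820) = 3,995. DTI = 3,995/10,650 = 37.5% > 36% — standard DTI limit exceeded.
Reserves: 8,820 ÷ 980 = 9.0 months (meets 2-month minimum)
DTI 37.5% is within the 36%–40% exception band; checking compensating factors.
Override check — reserves: 9.0 mo (ok); score: 690 (below 700).
Compensating-factor requirement not fully met.

Denied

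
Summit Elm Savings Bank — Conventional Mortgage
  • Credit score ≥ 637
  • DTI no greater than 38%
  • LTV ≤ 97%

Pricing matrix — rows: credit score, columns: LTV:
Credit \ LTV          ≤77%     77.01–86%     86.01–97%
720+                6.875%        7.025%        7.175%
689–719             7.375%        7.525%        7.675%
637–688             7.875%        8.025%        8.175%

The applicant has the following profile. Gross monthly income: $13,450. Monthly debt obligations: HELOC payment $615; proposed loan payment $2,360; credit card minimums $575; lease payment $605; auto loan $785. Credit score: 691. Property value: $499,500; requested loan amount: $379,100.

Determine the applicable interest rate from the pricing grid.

Credit score 691 ≥ 637; Total monthly debts = (615 + 2,360 + 575 + 605 + 785) = 4,940. DTI: 4,940 ÷ 13,450 = 36.7%, within the 38% cap
LTV: 379,100 ÷ 499,500 = 75.9%, within 97% cap
Row: 691 falls in 689–719. Column: 75.9% falls in ≤77%. Rate = 7.375%.

7.375%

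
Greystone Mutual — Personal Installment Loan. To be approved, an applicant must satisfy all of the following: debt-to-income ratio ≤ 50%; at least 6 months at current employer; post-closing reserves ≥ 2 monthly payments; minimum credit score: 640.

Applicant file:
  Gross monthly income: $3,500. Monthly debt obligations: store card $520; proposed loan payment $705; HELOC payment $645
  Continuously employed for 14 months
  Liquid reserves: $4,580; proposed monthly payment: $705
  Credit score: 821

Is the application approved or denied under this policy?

Total monthly debts = (520 + 705 + 645) = 1,870. Debt-to-income = 1,870/3,500 = 53.4% — over 50% limit
Employment 14 ≥ 6 months
Reserves = 4,580/705 = 6.5 months ≥ 2
Credit score 821 ≥ 640 (meets)
Fails on DTI.

Denied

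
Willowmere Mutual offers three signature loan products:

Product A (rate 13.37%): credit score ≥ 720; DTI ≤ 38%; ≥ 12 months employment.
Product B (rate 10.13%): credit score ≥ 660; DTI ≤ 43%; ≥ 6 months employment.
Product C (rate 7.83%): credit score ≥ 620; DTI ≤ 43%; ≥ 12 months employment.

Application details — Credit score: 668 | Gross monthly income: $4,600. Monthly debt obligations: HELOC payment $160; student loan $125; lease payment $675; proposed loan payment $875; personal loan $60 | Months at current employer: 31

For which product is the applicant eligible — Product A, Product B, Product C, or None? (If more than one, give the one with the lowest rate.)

Total debts = (160 + 125 + 675 + 875 + 60) = 1,895; DTI = 1,895/4,600 = 41.2%.
Product A: score 668 < 720; DTI 41.2% > 38%; employment 31 ≥ 12 mo → does not qualify.
Product B: score 668 ≥ 660; DTI 41.2% ≤ 43%; employment 31 ≥ 6 mo → qualifies.
Product C: score 668 ≥ 620; DTI 41.2% ≤ 43%; employment 31 ≥ 12 mo → qualifies.
Qualifying: Product B, Product C. Lowest rate is 7.83% → Product C.

Product C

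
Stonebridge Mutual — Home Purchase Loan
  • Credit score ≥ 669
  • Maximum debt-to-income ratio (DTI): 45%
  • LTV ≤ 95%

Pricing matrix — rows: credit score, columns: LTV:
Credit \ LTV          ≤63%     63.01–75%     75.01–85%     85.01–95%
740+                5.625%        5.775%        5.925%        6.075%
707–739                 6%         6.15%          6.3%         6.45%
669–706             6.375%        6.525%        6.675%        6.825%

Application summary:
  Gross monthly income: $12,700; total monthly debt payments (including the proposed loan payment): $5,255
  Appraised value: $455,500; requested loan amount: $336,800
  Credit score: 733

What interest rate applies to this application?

6.15%

Credit score 733 ≥ 669; DTI = 5,255/12,700 = 41.4% ≤ 45%
Loan-to-value = 336,800/455,500 = 73.9% — pass (95% max)
Credit 733 → row 707–739; LTV 73.9% → column 63.01–75%. Grid cell → 6.15%.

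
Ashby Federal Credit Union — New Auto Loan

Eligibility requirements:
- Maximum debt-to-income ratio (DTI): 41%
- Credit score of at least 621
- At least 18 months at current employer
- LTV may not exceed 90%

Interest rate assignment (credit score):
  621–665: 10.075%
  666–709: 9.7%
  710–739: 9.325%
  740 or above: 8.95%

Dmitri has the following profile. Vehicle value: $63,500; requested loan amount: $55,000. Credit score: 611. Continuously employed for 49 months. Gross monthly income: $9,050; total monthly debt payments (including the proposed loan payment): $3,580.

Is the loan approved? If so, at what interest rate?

Credit score 611 < 621 (below minimum)
Loan-to-value = 55,000/63,500 = 86.6% — pass (90% max)
DTI: 3,580 ÷ 9,050 = 39.6%, within the 41% cap
Employment 49 ≥ 18 months
Not all requirements met → denied.

Denied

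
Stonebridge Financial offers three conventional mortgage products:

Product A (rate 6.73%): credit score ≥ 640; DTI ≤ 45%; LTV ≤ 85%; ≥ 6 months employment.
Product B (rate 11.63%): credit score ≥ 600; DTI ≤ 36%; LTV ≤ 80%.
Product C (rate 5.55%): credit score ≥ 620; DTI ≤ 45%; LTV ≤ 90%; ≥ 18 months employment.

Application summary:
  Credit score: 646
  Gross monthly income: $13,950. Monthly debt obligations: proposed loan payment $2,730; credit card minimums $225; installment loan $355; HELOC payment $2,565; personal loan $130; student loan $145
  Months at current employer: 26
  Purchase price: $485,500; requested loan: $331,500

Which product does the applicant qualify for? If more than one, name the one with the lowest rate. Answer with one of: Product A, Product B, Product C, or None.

Total debts = (2,730 + 225 + 355 + 2,565 + 130 + 145) = 6,150; DTI = 6,150/13,950 = 44.1%.
LTV = 331,500/485,500 = 68.3%.
Product A: score 646 ≥ 640; DTI 44.1% ≤ 45%; LTV 68.3% ≤ 85%; employment 26 ≥ 6 mo → qualifies.
Product B: score 646 ≥ 600; DTI 44.1% > 36%; LTV 68.3% ≤ 80% → does not qualify.
Product C: score 646 ≥ 620; DTI 44.1% ≤ 45%; LTV 68.3% ≤ 90%; employment 26 ≥ 18 mo → qualifies.
Qualifying: Product A, Product C. Lowest rate is 5.55% → Product C.

Product C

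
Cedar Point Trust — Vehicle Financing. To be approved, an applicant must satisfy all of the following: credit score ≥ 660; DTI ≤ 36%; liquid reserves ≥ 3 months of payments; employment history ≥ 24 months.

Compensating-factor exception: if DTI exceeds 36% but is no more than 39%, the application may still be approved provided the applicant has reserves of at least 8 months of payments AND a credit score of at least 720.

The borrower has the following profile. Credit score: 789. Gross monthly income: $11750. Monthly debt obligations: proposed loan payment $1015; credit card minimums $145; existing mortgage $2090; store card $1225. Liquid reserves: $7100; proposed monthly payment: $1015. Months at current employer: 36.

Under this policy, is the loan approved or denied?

Credit score 789 ≥ 660 (meets base)
Total debts = (1,015 + 145 + 2,090 + 1,225) = 4,475. DTI: 4,475 ÷ 11,750 = 38.1%, over the 36% base limit.
Reserves: 7,100 ÷ 1,015 = 7.0 months (meets 3-month minimum)
Employment 36 ≥ 24 months
DTI 38.1% is within the 36%–39% exception band; checking compensating factors.
Override check — reserves: 7.0 mo (short of 8); score: 789 (ok).
Compensating-factor requirement not fully met.

Denied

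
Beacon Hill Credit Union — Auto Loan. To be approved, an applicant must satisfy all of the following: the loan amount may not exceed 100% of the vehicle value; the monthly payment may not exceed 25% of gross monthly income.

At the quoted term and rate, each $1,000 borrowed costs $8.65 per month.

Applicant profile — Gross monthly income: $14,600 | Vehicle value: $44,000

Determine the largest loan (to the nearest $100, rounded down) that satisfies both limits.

$44,000

Payment cap: 25% × $14,600 = $3,650/month.
At $8.65 per $1,000, that supports 3,650/8.65 × 1,000 ≈ $421,965 → $421,900.
LTV cap: 100% × $44,000 = $44,000 → $44,000.
Binding constraint: loan-to-value.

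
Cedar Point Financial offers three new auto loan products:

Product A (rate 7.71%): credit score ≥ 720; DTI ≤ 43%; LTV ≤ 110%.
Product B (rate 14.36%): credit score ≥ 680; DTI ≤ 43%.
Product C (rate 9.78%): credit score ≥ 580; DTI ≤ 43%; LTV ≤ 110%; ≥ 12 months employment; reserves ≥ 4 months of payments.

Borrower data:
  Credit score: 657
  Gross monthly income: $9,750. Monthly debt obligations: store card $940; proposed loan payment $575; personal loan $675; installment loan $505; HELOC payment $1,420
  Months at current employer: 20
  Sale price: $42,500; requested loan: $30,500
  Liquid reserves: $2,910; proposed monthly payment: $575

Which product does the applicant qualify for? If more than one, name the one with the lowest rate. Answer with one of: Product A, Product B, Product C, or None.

Product C

Total debts = (940 + 575 + 675 + 505 + 1,420) = 4,115; DTI = 4,115/9,750 = 42.2%.
LTV = 30,500/42,500 = 71.8%.
Reserves = 2,910/575 = 5.1 months.
Product A: score 657 < 720; DTI 42.2% ≤ 43%; LTV 71.8% ≤ 110% → does not qualify.
Product B: score 657 < 680; DTI 42.2% ≤ 43% → does not qualify.
Product C: score 657 ≥ 580; DTI 42.2% ≤ 43%; LTV 71.8% ≤ 110%; employment 20 ≥ 12 mo; reserves 5.1 ≥ 4 mo → qualifies.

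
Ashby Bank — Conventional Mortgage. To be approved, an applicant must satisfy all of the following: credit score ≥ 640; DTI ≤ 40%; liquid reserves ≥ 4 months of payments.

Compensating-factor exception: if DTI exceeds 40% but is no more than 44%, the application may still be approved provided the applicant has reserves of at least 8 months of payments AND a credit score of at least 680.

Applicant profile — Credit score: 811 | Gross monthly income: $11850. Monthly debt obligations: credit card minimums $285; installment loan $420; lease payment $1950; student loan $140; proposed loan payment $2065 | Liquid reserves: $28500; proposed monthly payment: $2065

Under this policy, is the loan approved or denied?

Credit score 811 ≥ 640 (meets base)
Total debts = (285 + 420 + 1,950 + 140 + 2,065) = 4,860. DTI = 4,860/11,850 = 41% > 40% — standard DTI limit exceeded.
Reserves = 28,500/2,065 = 13.8 months ≥ 4
41% falls in the override range (40%–44%), so the compensating-factor test applies.
Override check — reserves: 13.8 mo (ok); score: 811 (ok).
Both compensating conditions met → exception applies.

Approved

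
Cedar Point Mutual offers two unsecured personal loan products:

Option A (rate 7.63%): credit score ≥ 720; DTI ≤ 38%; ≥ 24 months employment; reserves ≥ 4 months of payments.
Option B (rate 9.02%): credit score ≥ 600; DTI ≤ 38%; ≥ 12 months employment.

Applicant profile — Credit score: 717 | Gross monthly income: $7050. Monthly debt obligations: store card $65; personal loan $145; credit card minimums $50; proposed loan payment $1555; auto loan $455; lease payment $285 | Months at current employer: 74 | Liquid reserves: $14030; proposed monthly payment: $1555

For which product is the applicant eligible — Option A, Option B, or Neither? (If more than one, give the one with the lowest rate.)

Total debts = (65 + 145 + 50 + 1,555 + 455 + 285) = 2,555; DTI = 2,555/7,050 = 36.2%.
Reserves = 14,030/1,555 = 9.0 months.
Option A: score 717 < 720; DTI 36.2% ≤ 38%; employment 74 ≥ 24 mo; reserves 9.0 ≥ 4 mo → does not qualify.
Option B: score 717 ≥ 600; DTI 36.2% ≤ 38%; employment 74 ≥ 12 mo → qualifies.

Option B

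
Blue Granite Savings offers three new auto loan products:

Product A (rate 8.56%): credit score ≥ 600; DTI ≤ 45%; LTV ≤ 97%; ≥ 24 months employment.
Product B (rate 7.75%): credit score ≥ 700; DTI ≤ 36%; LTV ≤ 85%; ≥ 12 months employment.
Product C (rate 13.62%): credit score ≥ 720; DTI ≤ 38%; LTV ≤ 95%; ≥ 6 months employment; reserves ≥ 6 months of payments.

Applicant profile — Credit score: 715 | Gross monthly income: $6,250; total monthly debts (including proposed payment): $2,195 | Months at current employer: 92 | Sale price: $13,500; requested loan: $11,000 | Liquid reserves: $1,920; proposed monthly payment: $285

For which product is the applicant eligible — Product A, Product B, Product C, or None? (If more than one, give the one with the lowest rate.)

DTI = 2,195/6,250 = 35.1%.
LTV = 11,000/13,500 = 81.5%.
Reserves = 1,920/285 = 6.7 months.
Product A: score 715 ≥ 600; DTI 35.1% ≤ 45%; LTV 81.5% ≤ 97%; employment 92 ≥ 24 mo → qualifies.
Product B: score 715 ≥ 700; DTI 35.1% ≤ 36%; LTV 81.5% ≤ 85%; employment 92 ≥ 12 mo → qualifies.
Product C: score 715 < 720; DTI 35.1% ≤ 38%; LTV 81.5% ≤ 95%; employment 92 ≥ 6 mo; reserves 6.7 ≥ 6 mo → does not qualify.
Qualifying: Product A, Product B. Lowest rate is 7.75% → Product B.

Product B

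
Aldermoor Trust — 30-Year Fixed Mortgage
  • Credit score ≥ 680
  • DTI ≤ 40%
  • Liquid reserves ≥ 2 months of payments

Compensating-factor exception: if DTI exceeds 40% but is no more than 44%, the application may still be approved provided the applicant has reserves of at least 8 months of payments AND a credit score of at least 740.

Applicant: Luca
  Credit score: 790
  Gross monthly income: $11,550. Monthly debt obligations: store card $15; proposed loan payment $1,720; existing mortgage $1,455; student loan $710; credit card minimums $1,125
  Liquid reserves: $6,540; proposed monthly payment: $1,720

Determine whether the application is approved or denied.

Credit score 790 ≥ 680 (meets base)
Total debts = (15 + 1,720 + 1,455 + 710 + 1,125) = 5,025. DTI: 5,025 ÷ 11,550 = 43.5%, over the 40% base limit.
Reserves: 6,540 ÷ 1,720 = 3.8 months (meets 2-month minimum)
43.5% falls in the override range (40%–44%), so the compensating-factor test applies.
Reserves 3.8 < 8 months; credit score 790 ≥ 740.
Override conditions not both satisfied; exception does not apply.

Denied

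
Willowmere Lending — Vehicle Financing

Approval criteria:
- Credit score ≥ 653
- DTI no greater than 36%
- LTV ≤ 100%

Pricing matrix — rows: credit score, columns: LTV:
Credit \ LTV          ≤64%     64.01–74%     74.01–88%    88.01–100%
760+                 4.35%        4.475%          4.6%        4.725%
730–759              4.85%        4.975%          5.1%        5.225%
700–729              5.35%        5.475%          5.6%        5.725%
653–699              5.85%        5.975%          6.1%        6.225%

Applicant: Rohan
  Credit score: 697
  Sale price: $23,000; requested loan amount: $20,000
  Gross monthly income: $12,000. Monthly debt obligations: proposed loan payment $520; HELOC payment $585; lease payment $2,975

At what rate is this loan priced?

Credit score 697 ≥ 653; Total monthly debts = (520 + 585 + 2,975) = 4,080. DTI: 4,080 ÷ 12,000 = 34%, within the 36% cap
LTV: 20,000 ÷ 23,000 = 87%, within 100% cap
Score 697 is in the 653–699 band; LTV 87% is in the 74.01–88% band → 6.1%.

6.1%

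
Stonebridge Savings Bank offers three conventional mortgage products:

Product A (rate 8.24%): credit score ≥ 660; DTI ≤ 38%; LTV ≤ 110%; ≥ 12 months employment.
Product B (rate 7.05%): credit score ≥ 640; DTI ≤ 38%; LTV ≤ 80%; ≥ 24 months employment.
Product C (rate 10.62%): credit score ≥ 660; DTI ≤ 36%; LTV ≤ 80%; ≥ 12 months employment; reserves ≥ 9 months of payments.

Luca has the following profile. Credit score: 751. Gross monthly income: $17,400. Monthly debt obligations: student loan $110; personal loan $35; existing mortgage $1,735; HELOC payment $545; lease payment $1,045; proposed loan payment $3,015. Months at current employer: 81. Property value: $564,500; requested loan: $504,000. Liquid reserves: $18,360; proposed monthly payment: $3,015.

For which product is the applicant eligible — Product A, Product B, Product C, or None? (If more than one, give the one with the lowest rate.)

Product A

Total debts = (110 + 35 + 1,735 + 545 + 1,045 + 3,015) = 6,485; DTI = 6,485/17,400 = 37.3%.
LTV = 504,000/564,500 = 89.3%.
Reserves = 18,360/3,015 = 6.1 months.
Product A: score 751 ≥ 660; DTI 37.3% ≤ 38%; LTV 89.3% ≤ 110%; employment 81 ≥ 12 mo → qualifies.
Product B: score 751 ≥ 640; DTI 37.3% ≤ 38%; LTV 89.3% > 80%; employment 81 ≥ 24 mo → does not qualify.
Product C: score 751 ≥ 660; DTI 37.3% > 36%; LTV 89.3% > 80%; employment 81 ≥ 12 mo; reserves 6.1 < 9 mo → does not qualify.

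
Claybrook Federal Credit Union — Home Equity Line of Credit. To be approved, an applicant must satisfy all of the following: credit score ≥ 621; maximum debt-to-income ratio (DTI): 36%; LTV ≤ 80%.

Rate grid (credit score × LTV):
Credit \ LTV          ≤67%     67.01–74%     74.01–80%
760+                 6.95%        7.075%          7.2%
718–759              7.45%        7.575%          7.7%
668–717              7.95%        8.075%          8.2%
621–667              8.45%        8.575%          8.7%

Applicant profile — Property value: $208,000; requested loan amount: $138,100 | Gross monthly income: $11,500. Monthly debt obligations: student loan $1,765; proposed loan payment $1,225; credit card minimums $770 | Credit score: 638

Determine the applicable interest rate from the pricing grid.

8.45%

Credit score 638 ≥ 621; Total monthly debts = (1,765 + 1,225 + 770) = 3,760. Debt-to-income = 3,760/11,500 = 32.7% — meets 36% limit
LTV: 138,100 ÷ 208,000 = 66.4%, within 80% cap
Row: 638 falls in 621–667. Column: 66.4% falls in ≤67%. Rate = 8.45%.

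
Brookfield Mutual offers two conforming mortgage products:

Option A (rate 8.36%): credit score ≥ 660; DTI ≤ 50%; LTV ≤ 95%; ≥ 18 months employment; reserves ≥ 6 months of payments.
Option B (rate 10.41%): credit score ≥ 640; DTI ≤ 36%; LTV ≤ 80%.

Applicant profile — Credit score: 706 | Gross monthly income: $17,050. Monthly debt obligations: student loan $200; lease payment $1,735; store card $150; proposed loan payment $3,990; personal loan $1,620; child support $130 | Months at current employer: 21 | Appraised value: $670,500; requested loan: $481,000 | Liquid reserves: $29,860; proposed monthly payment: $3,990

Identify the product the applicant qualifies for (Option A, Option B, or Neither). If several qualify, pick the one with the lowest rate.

Option A

Total debts = (200 + 1,735 + 150 + 3,990 + 1,620 + 130) = 7,825; DTI = 7,825/17,050 = 45.9%.
LTV = 481,000/670,500 = 71.7%.
Reserves = 29,860/3,990 = 7.5 months.
Option A: score 706 ≥ 660; DTI 45.9% ≤ 50%; LTV 71.7% ≤ 95%; employment 21 ≥ 18 mo; reserves 7.5 ≥ 6 mo → qualifies.
Option B: score 706 ≥ 640; DTI 45.9% > 36%; LTV 71.7% ≤ 80% → does not qualify.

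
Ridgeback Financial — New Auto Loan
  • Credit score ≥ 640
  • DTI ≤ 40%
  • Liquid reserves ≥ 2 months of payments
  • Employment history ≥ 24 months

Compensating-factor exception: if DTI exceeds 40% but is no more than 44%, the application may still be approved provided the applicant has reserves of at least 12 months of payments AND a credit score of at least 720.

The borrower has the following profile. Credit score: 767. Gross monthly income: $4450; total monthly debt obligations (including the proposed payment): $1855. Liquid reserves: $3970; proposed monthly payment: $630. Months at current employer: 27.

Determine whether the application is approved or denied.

Denied

Credit score 767 ≥ 640 (meets base)
DTI: 1,855 ÷ 4,450 = 41.7%, over the 40% base limit.
Reserves: 3,970 ÷ 630 = 6.3 months (meets 2-month minimum)
Employment 27 ≥ 24 months
41.7% falls in the override range (40%–44%), so the compensating-factor test applies.
Override check — reserves: 6.3 mo (short of 12); score: 767 (ok).
Override conditions not both satisfied; exception does not apply.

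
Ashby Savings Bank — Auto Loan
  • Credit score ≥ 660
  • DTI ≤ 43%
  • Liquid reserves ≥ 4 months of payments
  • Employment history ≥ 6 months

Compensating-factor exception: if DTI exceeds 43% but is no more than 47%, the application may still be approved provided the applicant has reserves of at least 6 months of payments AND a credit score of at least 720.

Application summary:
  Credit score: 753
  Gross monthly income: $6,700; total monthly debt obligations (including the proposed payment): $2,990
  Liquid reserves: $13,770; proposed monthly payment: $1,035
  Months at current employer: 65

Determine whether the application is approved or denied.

Credit score 753 ≥ 660 (meets base)
DTI = 2,990/6,700 = 44.6% > 43% — standard DTI limit exceeded.
Liquid reserves cover 13,770/1,035 = 13.3 months — ≥ 4 required
Employment 65 ≥ 6 months
DTI 44.6% is within the 43%–47% exception band; checking compensating factors.
Override check — reserves: 13.3 mo (ok); score: 753 (ok).
Both override conditions satisfied; DTI exception granted.

Approved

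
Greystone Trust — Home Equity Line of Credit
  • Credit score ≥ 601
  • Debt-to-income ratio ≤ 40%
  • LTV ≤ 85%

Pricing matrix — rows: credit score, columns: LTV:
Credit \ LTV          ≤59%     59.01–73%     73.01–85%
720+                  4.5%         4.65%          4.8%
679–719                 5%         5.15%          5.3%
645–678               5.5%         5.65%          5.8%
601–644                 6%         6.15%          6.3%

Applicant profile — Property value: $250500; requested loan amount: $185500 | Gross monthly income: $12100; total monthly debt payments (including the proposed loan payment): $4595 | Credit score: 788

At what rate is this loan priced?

4.8%

Credit score 788 ≥ 601; Debt-to-income = 4,595/12,100 = 38% — meets 40% limit
LTV = 185,500/250,500 = 74.1% ≤ 85%
Row: 788 falls in 720+. Column: 74.1% falls in 73.01–85%. Rate = 4.8%.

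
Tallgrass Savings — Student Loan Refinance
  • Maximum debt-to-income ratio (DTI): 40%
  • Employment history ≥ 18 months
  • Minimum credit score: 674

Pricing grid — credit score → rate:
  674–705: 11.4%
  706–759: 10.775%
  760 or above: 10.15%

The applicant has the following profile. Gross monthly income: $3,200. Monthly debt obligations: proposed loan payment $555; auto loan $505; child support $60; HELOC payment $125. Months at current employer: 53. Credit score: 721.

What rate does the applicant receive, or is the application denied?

Approved at 10.775%

Credit score 721 ≥ 674 (meets minimum)
Total monthly debts = (555 + 505 + 60 + 125) = 1,245. DTI = 1,245/3,200 = 38.9% ≤ 40%
Employment 53 ≥ 18 months
All requirements met. Score 721 falls in the 706–759 tier → 10.775%.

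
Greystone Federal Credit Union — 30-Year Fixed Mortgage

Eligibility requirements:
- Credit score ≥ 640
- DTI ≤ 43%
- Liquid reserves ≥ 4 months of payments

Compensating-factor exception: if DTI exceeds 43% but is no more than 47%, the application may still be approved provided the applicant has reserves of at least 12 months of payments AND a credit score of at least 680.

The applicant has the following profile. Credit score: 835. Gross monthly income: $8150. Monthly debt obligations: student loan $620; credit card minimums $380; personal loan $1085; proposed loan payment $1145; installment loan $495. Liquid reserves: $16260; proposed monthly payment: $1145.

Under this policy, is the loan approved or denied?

Approved

Credit score 835 ≥ 640 (meets base)
Total debts = (620 + 380 + 1,085 + 1,145 + 495) = 3,725. DTI: 3,725 ÷ 8,150 = 45.7%, over the 43% base limit.
Reserves = 16,260/1,145 = 14.2 months ≥ 4
45.7% falls in the override range (43%–47%), so the compensating-factor test applies.
Override check — reserves: 14.2 mo (ok); score: 835 (ok).
Both override conditions satisfied; DTI exception granted.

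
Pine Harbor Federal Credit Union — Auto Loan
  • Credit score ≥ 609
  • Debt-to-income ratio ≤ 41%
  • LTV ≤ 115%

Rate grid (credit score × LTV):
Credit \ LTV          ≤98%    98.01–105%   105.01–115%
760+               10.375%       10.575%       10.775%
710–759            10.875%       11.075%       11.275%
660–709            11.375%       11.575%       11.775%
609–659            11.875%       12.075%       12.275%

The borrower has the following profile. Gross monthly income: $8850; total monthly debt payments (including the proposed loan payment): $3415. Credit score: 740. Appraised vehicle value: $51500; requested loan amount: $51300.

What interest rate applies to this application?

11.075%

Credit score 740 ≥ 609; DTI = 3,415/8,850 = 38.6% ≤ 41%
LTV = 51,300/51,500 = 99.6% ≤ 115%
Credit 740 → row 710–759; LTV 99.6% → column 98.01–105%. Grid cell → 11.075%.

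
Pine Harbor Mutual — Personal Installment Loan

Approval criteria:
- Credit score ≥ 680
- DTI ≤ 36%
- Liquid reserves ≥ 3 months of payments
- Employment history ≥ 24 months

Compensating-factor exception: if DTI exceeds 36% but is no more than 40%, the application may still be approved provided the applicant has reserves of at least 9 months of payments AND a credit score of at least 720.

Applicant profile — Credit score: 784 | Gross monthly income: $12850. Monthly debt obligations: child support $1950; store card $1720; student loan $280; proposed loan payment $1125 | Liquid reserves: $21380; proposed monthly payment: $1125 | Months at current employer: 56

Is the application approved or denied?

Approved

Credit score 784 ≥ 680 (meets base)
Total debts = (1,950 + 1,720 + 280 + 1,125) = 5,075. DTI = 5,075/12,850 = 39.5% > 36% — standard DTI limit exceeded.
Reserves = 21,380/1,125 = 19.0 months ≥ 3
Employment 56 ≥ 24 months
DTI 39.5% is within the 36%–40% exception band; checking compensating factors.
Override check — reserves: 19.0 mo (ok); score: 784 (ok).
Both override conditions satisfied; DTI exception granted.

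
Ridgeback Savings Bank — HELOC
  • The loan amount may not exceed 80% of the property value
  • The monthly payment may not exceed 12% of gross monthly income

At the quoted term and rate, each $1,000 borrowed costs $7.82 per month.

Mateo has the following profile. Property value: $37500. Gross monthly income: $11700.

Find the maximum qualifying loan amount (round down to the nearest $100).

Payment cap: 12% × $11,700 = $1,404/month.
At $7.82 per $1,000, that supports 1,404/7.82 × 1,000 ≈ $179,539 → $179,500.
LTV cap: 80% × $37,500 = $30,000 → $30,000.
Binding constraint: loan-to-value.

$30,000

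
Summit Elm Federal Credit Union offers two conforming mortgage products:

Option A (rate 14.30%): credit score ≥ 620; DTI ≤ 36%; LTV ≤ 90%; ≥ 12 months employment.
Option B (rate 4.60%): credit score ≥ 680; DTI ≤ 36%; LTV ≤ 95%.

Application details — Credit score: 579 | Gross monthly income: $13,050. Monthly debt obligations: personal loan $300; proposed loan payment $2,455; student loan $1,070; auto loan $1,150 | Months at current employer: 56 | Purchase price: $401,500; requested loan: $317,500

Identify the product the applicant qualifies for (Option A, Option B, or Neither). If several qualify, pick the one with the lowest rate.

Total debts = (300 + 2,455 + 1,070 + 1,150) = 4,975; DTI = 4,975/13,050 = 38.1%.
LTV = 317,500/401,500 = 79.1%.
Option A: score 579 < 620; DTI 38.1% > 36%; LTV 79.1% ≤ 90%; employment 56 ≥ 12 mo → does not qualify.
Option B: score 579 < 680; DTI 38.1% > 36%; LTV 79.1% ≤ 95% → does not qualify.

Neither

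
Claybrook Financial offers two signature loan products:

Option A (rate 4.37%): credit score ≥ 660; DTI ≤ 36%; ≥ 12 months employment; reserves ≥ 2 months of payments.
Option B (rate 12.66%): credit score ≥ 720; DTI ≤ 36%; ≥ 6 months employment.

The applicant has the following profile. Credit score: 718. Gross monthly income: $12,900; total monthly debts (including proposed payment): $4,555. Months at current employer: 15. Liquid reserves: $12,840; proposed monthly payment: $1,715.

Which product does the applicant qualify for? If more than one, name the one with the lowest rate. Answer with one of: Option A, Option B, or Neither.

DTI = 4,555/12,900 = 35.3%.
Reserves = 12,840/1,715 = 7.5 months.
Option A: score 718 ≥ 660; DTI 35.3% ≤ 36%; employment 15 ≥ 12 mo; reserves 7.5 ≥ 2 mo → qualifies.
Option B: score 718 < 720; DTI 35.3% ≤ 36%; employment 15 ≥ 6 mo → does not qualify.

Option A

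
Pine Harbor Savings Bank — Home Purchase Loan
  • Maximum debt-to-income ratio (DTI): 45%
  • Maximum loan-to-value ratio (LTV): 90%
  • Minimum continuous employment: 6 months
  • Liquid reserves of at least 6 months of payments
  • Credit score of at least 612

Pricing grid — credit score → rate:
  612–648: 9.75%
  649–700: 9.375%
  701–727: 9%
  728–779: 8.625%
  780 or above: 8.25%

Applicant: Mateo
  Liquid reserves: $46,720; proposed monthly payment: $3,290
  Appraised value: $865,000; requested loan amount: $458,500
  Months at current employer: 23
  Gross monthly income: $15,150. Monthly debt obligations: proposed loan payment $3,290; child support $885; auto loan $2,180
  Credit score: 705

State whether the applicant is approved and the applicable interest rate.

Approved at 9%

Credit score 705 ≥ 612 (meets minimum)
Reserves = 46,720/3,290 = 14.2 months ≥ 6
Employment 23 ≥ 6 months
Total monthly debts = (3,290 + 885 + 2,180) = 6,355. Debt-to-income = 6,355/15,150 = 41.9% — meets 45% limit
Loan-to-value = 458,500/865,000 = 53% — pass (90% max)
All requirements met. Score 705 falls in the 701–727 tier → 9%.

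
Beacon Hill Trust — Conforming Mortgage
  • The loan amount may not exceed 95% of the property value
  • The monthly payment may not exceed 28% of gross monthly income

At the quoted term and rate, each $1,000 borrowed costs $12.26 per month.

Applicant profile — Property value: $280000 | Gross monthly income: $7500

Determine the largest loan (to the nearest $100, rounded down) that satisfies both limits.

Payment cap: 28% × $7,500 = $2,100/month.
At $12.26 per $1,000, that supports 2,100/12.26 × 1,000 ≈ $171,288 → $171,200.
LTV cap: 95% × $280,000 = $266,000 → $266,000.
Binding constraint: payment-to-income.

$171,200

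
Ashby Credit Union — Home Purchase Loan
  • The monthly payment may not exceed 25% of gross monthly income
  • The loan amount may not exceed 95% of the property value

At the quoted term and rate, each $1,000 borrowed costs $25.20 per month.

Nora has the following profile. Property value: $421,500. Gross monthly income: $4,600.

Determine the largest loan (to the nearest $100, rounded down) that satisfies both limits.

Payment cap: 25% × $4,600 = $1,150/month.
At $25.20 per $1,000, that supports 1,150/25.20 × 1,000 ≈ $45,634 → $45,600.
LTV cap: 95% × $421,500 = $400,425 → $400,400.
Binding constraint: payment-to-income.

$45,600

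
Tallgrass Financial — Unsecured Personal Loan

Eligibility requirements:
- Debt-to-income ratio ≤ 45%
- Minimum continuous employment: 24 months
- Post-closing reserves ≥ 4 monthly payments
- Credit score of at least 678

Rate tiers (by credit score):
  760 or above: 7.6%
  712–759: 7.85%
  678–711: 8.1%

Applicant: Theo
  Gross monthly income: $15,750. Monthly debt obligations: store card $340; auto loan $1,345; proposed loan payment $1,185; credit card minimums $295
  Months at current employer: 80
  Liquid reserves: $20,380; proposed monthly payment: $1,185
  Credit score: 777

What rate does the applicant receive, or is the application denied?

Credit score 777 ≥ 678 (meets minimum)
Total monthly debts = (340 + 1,345 + 1,185 + 295) = 3,165. Debt-to-income = 3,165/15,750 = 20.1% — meets 45% limit
Reserves: 20,380 ÷ 1,185 = 17.2 months (meets 4-month minimum)
Employment 80 ≥ 24 months
All requirements met. Score 777 falls in the 760 or above tier → 7.6%.

Approved at 7.6%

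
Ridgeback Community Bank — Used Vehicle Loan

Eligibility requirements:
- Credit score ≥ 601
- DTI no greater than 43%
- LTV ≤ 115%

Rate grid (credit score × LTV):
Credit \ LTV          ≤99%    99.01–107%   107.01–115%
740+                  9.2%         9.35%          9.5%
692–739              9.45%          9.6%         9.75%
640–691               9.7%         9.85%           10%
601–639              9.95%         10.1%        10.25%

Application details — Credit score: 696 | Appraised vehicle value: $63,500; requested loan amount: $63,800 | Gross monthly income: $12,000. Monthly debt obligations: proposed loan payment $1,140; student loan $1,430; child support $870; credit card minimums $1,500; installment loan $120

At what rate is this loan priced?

9.6%

Credit score 696 ≥ 601; Total monthly debts = (1,140 + 1,430 + 870 + 1,500 + 120) = 5,060. Debt-to-income = 5,060/12,000 = 42.2% — meets 43% limit
Loan-to-value = 63,800/63,500 = 100.5% — pass (115% max)
Row: 696 falls in 692–739. Column: 100.5% falls in 99.01–107%. Rate = 9.6%.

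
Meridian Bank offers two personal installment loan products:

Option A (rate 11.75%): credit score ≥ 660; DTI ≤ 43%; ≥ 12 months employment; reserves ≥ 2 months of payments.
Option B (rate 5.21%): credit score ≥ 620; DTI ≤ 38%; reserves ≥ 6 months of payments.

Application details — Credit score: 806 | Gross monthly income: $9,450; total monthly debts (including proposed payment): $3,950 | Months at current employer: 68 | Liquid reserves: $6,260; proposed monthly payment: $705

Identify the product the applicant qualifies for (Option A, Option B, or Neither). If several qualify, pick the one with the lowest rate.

DTI = 3,950/9,450 = 41.8%.
Reserves = 6,260/705 = 8.9 months.
Option A: score 806 ≥ 660; DTI 41.8% ≤ 43%; employment 68 ≥ 12 mo; reserves 8.9 ≥ 2 mo → qualifies.
Option B: score 806 ≥ 620; DTI 41.8% > 38%; reserves 8.9 ≥ 6 mo → does not qualify.

Option A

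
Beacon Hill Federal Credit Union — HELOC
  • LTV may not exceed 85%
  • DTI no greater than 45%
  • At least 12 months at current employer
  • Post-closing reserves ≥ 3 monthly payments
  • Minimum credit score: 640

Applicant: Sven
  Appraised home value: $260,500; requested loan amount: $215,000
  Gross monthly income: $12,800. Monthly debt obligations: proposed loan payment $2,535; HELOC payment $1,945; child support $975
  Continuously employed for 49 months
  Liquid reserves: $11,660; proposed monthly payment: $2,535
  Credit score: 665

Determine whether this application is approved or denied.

LTV = 215,000/260,500 = 82.5% ≤ 85%
Total monthly debts = (2,535 + 1,945 + 975) = 5,455. DTI: 5,455 ÷ 12,800 = 42.6%, within the 45% cap
Employment 49 ≥ 12 months
Reserves: 11,660 ÷ 2,535 = 4.6 months (meets 3-month minimum)
Credit score 665 ≥ 640 (meets)
All criteria satisfied.

Approved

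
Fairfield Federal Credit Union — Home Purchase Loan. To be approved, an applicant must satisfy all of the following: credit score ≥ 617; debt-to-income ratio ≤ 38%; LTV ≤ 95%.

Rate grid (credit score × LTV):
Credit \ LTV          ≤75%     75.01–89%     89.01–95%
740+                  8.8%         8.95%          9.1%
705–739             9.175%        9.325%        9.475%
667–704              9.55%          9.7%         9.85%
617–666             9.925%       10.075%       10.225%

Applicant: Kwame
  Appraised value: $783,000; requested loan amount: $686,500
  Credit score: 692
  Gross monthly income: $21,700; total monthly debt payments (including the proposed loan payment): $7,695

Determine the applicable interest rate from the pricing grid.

9.7%

Credit score 692 ≥ 617; DTI = 7,695/21,700 = 35.5% ≤ 38%
LTV = 686,500/783,000 = 87.7% ≤ 95%
Score 692 is in the 667–704 band; LTV 87.7% is in the 75.01–89% band → 9.7%.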